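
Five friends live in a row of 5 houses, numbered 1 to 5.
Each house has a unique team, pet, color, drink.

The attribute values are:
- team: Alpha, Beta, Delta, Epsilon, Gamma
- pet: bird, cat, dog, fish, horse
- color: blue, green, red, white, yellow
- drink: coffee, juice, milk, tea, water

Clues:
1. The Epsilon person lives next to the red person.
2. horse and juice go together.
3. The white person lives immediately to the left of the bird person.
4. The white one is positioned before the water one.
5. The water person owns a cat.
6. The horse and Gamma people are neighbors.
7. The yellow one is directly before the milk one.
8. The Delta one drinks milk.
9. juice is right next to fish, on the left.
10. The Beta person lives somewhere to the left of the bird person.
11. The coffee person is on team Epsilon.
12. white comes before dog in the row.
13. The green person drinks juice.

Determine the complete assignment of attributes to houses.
Solution:

House | Team | Pet | Color | Drink
----------------------------------
  1   | Beta | horse | green | juice
  2   | Gamma | fish | white | tea
  3   | Epsilon | bird | yellow | coffee
  4   | Delta | dog | red | milk
  5   | Alpha | cat | blue | water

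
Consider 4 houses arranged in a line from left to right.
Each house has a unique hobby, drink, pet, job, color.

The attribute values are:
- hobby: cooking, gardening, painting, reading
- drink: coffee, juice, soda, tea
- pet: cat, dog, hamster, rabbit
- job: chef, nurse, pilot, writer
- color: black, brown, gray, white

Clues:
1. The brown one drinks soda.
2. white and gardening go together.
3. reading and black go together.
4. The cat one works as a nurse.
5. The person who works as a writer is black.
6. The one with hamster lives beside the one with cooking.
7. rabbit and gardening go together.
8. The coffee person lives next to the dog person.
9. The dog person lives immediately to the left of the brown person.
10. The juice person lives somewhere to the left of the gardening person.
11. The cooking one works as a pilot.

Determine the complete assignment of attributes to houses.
Solution:

House | Hobby | Drink | Pet | Job | Color
-----------------------------------------
  1   | reading | coffee | hamster | writer | black
  2   | cooking | juice | dog | pilot | gray
  3   | painting | soda | cat | nurse | brown
  4   | gardening | tea | rabbit | chef | white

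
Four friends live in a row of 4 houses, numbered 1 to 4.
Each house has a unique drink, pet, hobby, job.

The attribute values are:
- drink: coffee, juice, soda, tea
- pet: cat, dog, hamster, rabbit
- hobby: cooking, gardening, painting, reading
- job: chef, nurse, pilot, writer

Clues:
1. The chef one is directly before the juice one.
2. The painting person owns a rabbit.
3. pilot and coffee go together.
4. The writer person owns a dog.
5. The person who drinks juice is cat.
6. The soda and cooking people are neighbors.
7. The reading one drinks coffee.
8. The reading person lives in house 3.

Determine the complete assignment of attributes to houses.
Solution:

House | Drink | Pet | Hobby | Job
---------------------------------
  1   | soda | rabbit | painting | chef
  2   | juice | cat | cooking | nurse
  3   | coffee | hamster | reading | pilot
  4   | tea | dog | gardening | writer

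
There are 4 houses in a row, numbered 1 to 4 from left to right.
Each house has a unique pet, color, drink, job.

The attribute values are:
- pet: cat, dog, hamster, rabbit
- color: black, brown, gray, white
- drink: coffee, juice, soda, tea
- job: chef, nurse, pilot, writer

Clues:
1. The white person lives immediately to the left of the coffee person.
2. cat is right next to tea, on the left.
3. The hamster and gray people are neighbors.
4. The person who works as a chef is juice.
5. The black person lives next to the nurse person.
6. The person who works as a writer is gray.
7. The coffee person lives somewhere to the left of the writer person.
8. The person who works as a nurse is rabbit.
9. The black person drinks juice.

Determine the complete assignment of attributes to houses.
Solution:

House | Pet | Color | Drink | Job
---------------------------------
  1   | cat | black | juice | chef
  2   | rabbit | white | tea | nurse
  3   | hamster | brown | coffee | pilot
  4   | dog | gray | soda | writer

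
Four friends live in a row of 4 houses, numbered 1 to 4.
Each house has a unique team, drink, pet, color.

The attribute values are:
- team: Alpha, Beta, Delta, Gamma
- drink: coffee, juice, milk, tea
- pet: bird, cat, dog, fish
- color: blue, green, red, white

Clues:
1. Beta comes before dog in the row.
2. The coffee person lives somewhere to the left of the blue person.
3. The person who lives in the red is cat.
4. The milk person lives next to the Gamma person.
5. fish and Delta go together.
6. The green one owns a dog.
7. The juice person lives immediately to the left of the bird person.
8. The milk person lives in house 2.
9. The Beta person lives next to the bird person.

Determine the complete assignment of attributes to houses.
Solution:

House | Team | Drink | Pet | Color
----------------------------------
  1   | Beta | juice | cat | red
  2   | Alpha | milk | bird | white
  3   | Gamma | coffee | dog | green
  4   | Delta | tea | fish | blue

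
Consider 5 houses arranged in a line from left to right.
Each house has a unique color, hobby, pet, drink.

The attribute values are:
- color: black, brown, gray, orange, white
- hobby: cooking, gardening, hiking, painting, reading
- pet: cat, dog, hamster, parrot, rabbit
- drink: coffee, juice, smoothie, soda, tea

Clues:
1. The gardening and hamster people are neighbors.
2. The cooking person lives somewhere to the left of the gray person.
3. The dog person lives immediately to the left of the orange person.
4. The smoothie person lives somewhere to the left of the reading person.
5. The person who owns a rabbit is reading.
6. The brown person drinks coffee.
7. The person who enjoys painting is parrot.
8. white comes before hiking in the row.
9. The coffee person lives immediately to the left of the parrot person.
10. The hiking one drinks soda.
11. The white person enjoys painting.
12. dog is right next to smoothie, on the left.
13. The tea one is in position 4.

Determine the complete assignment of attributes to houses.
Solution:

House | Color | Hobby | Pet | Drink
-----------------------------------
  1   | black | gardening | dog | juice
  2   | orange | cooking | hamster | smoothie
  3   | brown | reading | rabbit | coffee
  4   | white | painting | parrot | tea
  5   | gray | hiking | cat | soda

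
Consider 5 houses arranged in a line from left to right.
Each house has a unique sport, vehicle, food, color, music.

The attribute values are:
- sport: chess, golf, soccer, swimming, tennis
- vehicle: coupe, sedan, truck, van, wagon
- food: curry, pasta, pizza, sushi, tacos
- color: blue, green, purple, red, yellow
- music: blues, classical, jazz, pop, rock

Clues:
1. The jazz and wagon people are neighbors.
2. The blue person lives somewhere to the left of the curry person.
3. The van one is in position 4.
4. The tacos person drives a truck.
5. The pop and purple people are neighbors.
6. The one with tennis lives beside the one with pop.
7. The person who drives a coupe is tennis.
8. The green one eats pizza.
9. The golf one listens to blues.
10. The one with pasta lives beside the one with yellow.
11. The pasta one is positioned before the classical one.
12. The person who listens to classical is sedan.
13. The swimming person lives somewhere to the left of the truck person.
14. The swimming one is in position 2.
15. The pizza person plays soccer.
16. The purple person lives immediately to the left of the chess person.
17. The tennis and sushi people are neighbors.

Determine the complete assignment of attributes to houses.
Solution:

House | Sport | Vehicle | Food | Color | Music
----------------------------------------------
  1   | tennis | coupe | pasta | blue | jazz
  2   | swimming | wagon | sushi | yellow | pop
  3   | golf | truck | tacos | purple | blues
  4   | chess | van | curry | red | rock
  5   | soccer | sedan | pizza | green | classical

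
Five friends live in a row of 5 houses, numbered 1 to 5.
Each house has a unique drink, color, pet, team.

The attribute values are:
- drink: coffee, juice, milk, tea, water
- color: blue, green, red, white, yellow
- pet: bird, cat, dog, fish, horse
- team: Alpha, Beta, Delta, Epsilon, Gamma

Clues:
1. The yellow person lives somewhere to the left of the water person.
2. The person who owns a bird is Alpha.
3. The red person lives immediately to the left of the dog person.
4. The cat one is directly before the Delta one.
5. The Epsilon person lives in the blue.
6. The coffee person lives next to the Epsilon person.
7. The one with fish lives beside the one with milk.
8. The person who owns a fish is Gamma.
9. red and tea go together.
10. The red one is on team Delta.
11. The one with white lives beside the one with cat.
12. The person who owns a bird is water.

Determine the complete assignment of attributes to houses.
Solution:

House | Drink | Color | Pet | Team
----------------------------------
  1   | coffee | white | fish | Gamma
  2   | milk | blue | cat | Epsilon
  3   | tea | red | horse | Delta
  4   | juice | yellow | dog | Beta
  5   | water | green | bird | Alpha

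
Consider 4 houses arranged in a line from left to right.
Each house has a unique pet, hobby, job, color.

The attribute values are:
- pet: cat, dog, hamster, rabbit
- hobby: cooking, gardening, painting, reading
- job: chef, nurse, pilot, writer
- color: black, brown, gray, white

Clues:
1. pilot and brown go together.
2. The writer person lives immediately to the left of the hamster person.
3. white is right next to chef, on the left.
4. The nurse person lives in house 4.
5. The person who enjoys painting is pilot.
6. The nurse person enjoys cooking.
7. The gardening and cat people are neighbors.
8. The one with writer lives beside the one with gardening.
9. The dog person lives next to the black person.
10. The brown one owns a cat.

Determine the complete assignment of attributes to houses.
Solution:

House | Pet | Hobby | Job | Color
---------------------------------
  1   | dog | reading | writer | white
  2   | hamster | gardening | chef | black
  3   | cat | painting | pilot | brown
  4   | rabbit | cooking | nurse | gray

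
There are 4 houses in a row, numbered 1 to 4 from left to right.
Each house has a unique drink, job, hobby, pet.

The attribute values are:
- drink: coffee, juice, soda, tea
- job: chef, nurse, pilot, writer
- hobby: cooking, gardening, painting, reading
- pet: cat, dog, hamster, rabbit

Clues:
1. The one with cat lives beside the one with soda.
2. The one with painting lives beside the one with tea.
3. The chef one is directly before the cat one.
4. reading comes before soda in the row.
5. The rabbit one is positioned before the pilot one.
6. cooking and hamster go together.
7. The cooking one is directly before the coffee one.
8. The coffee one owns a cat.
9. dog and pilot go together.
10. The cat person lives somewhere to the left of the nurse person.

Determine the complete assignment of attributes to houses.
Solution:

House | Drink | Job | Hobby | Pet
---------------------------------
  1   | juice | chef | cooking | hamster
  2   | coffee | writer | reading | cat
  3   | soda | nurse | painting | rabbit
  4   | tea | pilot | gardening | dog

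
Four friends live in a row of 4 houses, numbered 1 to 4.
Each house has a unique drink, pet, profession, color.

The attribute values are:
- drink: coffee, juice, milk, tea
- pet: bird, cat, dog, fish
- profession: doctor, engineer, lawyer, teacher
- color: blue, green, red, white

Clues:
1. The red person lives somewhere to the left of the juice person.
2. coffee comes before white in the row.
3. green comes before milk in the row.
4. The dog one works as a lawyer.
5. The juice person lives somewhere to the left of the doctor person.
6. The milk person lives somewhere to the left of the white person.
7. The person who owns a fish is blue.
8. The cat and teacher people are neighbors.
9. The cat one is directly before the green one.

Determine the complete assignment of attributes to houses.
Solution:

House | Drink | Pet | Profession | Color
----------------------------------------
  1   | coffee | cat | engineer | red
  2   | juice | bird | teacher | green
  3   | milk | fish | doctor | blue
  4   | tea | dog | lawyer | white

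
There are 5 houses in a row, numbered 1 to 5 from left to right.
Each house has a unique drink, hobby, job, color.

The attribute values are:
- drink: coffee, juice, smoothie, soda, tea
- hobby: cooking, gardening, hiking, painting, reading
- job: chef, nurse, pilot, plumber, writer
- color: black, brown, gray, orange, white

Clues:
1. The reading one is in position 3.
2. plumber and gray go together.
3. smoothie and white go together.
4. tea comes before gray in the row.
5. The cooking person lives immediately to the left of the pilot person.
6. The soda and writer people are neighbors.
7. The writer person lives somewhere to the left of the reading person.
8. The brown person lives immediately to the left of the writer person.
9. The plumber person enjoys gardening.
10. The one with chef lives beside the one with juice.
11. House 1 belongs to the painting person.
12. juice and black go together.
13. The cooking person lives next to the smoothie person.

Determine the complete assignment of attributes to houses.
Solution:

House | Drink | Hobby | Job | Color
-----------------------------------
  1   | soda | painting | chef | brown
  2   | juice | cooking | writer | black
  3   | smoothie | reading | pilot | white
  4   | tea | hiking | nurse | orange
  5   | coffee | gardening | plumber | gray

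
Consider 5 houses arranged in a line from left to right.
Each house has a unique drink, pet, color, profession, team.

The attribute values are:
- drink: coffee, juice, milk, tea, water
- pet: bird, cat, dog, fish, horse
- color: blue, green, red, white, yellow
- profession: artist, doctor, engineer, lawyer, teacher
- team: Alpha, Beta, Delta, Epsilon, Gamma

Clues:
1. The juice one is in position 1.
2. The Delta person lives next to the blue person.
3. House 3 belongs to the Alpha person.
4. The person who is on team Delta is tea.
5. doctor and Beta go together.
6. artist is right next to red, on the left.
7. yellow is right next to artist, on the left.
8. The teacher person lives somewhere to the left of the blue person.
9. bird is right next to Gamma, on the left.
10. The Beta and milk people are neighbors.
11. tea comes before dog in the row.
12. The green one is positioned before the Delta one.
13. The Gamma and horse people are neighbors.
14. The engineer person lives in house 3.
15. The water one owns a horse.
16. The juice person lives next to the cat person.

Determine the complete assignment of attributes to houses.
Solution:

House | Drink | Pet | Color | Profession | Team
-----------------------------------------------
  1   | juice | bird | yellow | doctor | Beta
  2   | milk | cat | green | artist | Gamma
  3   | water | horse | red | engineer | Alpha
  4   | tea | fish | white | teacher | Delta
  5   | coffee | dog | blue | lawyer | Epsilon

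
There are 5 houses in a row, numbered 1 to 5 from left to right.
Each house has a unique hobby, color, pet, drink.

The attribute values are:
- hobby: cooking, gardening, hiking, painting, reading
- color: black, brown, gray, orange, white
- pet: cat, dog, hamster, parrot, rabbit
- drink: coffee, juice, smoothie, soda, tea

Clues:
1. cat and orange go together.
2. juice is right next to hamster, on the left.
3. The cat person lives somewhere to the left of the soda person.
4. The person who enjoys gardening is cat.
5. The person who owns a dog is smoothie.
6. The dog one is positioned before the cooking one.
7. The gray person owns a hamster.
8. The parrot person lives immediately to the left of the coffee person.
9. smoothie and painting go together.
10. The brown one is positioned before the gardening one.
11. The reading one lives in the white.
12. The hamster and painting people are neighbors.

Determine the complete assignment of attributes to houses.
Solution:

House | Hobby | Color | Pet | Drink
-----------------------------------
  1   | reading | white | parrot | juice
  2   | hiking | gray | hamster | coffee
  3   | painting | brown | dog | smoothie
  4   | gardening | orange | cat | tea
  5   | cooking | black | rabbit | soda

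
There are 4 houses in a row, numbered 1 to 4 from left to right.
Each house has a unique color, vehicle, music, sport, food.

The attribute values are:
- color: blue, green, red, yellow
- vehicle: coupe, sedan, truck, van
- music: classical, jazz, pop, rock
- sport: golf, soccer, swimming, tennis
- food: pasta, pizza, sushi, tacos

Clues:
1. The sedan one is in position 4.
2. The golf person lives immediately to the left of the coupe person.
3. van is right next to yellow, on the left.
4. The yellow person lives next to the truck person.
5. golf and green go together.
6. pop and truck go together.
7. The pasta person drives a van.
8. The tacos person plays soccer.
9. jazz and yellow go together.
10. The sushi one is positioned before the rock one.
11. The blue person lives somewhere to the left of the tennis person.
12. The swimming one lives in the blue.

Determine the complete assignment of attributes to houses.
Solution:

House | Color | Vehicle | Music | Sport | Food
----------------------------------------------
  1   | green | van | classical | golf | pasta
  2   | yellow | coupe | jazz | soccer | tacos
  3   | blue | truck | pop | swimming | sushi
  4   | red | sedan | rock | tennis | pizza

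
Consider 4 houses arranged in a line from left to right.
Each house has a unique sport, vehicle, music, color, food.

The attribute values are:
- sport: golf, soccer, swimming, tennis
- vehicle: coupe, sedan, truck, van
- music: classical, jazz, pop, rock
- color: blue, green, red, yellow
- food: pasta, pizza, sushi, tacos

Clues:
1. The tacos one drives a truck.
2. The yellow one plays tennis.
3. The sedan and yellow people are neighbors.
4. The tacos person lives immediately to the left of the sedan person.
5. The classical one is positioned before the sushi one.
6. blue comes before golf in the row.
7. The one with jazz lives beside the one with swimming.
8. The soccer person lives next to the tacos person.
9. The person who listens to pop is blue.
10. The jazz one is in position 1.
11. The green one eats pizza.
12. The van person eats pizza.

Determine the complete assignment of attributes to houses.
Solution:

House | Sport | Vehicle | Music | Color | Food
----------------------------------------------
  1   | soccer | van | jazz | green | pizza
  2   | swimming | truck | pop | blue | tacos
  3   | golf | sedan | classical | red | pasta
  4   | tennis | coupe | rock | yellow | sushi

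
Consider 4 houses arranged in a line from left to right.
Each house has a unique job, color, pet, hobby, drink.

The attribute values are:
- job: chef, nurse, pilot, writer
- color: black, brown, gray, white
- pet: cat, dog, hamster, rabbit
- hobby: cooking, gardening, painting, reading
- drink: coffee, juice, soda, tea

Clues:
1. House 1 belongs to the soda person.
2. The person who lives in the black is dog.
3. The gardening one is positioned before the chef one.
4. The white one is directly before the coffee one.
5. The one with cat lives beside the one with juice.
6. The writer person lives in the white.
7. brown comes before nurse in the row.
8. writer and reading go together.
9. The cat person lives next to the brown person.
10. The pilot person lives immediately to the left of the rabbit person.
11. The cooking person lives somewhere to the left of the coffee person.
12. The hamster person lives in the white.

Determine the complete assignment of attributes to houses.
Solution:

House | Job | Color | Pet | Hobby | Drink
-----------------------------------------
  1   | pilot | gray | cat | gardening | soda
  2   | chef | brown | rabbit | cooking | juice
  3   | writer | white | hamster | reading | tea
  4   | nurse | black | dog | painting | coffee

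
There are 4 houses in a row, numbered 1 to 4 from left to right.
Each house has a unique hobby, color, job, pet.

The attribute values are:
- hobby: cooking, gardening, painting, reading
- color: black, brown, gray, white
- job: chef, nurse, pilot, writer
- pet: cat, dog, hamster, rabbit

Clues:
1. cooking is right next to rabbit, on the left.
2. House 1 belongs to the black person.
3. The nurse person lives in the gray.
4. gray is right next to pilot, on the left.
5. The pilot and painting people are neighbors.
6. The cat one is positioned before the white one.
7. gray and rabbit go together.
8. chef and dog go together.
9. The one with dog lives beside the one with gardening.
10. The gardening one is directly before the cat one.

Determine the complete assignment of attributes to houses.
Solution:

House | Hobby | Color | Job | Pet
---------------------------------
  1   | cooking | black | chef | dog
  2   | gardening | gray | nurse | rabbit
  3   | reading | brown | pilot | cat
  4   | painting | white | writer | hamster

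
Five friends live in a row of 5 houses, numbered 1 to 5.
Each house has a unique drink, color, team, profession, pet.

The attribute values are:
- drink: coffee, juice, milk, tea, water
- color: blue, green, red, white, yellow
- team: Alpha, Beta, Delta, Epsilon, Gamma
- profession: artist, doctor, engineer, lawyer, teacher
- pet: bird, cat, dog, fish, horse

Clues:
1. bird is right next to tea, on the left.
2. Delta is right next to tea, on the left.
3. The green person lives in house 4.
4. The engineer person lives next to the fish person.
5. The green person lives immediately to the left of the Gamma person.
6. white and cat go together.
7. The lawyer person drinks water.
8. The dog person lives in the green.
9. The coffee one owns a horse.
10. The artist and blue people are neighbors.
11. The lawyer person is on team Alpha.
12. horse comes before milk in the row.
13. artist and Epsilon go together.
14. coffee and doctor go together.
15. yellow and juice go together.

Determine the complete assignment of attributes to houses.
Solution:

House | Drink | Color | Team | Profession | Pet
-----------------------------------------------
  1   | juice | yellow | Delta | engineer | bird
  2   | tea | red | Epsilon | artist | fish
  3   | coffee | blue | Beta | doctor | horse
  4   | water | green | Alpha | lawyer | dog
  5   | milk | white | Gamma | teacher | cat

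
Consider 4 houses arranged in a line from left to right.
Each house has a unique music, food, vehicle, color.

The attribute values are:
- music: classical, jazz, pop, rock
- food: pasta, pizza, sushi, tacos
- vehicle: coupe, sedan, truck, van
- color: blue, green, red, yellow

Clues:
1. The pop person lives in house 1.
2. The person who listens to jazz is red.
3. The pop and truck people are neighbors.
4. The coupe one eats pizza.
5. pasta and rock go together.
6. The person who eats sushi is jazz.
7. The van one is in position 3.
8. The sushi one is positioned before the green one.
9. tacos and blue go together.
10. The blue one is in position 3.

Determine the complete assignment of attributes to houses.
Solution:

House | Music | Food | Vehicle | Color
--------------------------------------
  1   | pop | pizza | coupe | yellow
  2   | jazz | sushi | truck | red
  3   | classical | tacos | van | blue
  4   | rock | pasta | sedan | green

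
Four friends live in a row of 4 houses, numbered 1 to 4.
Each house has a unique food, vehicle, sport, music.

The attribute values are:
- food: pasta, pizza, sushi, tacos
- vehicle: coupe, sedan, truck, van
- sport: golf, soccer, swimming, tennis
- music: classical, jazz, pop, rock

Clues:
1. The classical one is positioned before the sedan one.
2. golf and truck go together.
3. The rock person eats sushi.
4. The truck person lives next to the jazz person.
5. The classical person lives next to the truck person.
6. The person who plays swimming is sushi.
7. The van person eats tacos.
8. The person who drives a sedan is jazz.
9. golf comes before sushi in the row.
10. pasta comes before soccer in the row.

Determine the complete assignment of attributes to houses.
Solution:

House | Food | Vehicle | Sport | Music
--------------------------------------
  1   | tacos | van | tennis | classical
  2   | pasta | truck | golf | pop
  3   | pizza | sedan | soccer | jazz
  4   | sushi | coupe | swimming | rock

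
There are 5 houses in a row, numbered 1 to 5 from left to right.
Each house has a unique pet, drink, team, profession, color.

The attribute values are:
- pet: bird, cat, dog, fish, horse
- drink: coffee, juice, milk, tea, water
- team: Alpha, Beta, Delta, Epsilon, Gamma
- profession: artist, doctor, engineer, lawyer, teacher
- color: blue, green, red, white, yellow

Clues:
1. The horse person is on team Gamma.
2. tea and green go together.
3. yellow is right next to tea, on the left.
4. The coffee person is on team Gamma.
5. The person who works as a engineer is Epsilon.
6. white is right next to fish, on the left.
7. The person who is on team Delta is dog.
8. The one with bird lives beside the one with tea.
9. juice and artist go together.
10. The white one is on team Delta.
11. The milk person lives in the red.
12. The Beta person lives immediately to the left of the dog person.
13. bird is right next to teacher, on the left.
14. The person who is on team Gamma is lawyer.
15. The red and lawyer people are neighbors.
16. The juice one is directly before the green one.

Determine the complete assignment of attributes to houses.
Solution:

House | Pet | Drink | Team | Profession | Color
-----------------------------------------------
  1   | bird | juice | Alpha | artist | yellow
  2   | cat | tea | Beta | teacher | green
  3   | dog | water | Delta | doctor | white
  4   | fish | milk | Epsilon | engineer | red
  5   | horse | coffee | Gamma | lawyer | blue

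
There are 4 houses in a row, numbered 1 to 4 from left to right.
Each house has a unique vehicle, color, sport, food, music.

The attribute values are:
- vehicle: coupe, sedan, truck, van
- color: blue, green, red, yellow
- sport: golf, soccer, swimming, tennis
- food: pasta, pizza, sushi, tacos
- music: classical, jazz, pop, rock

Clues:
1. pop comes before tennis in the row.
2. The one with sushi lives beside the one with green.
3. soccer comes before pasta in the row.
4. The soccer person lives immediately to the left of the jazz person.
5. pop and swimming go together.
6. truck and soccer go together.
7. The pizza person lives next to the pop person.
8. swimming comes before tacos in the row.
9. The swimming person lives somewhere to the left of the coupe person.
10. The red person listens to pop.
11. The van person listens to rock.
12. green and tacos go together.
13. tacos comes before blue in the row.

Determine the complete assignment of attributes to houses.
Solution:

House | Vehicle | Color | Sport | Food | Music
----------------------------------------------
  1   | van | yellow | golf | pizza | rock
  2   | sedan | red | swimming | sushi | pop
  3   | truck | green | soccer | tacos | classical
  4   | coupe | blue | tennis | pasta | jazz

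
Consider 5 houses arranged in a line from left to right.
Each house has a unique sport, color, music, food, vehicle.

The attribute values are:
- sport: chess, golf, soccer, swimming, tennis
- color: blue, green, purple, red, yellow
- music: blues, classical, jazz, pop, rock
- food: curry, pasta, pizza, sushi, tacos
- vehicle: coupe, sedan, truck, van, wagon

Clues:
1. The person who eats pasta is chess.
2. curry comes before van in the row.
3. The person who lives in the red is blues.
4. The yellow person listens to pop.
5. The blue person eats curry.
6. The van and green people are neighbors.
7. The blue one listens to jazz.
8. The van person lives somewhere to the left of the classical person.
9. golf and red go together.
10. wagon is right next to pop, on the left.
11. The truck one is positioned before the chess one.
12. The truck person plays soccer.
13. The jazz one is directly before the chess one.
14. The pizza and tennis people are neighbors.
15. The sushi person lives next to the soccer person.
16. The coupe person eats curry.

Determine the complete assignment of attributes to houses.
Solution:

House | Sport | Color | Music | Food | Vehicle
----------------------------------------------
  1   | golf | red | blues | sushi | wagon
  2   | soccer | yellow | pop | pizza | truck
  3   | tennis | blue | jazz | curry | coupe
  4   | chess | purple | rock | pasta | van
  5   | swimming | green | classical | tacos | sedan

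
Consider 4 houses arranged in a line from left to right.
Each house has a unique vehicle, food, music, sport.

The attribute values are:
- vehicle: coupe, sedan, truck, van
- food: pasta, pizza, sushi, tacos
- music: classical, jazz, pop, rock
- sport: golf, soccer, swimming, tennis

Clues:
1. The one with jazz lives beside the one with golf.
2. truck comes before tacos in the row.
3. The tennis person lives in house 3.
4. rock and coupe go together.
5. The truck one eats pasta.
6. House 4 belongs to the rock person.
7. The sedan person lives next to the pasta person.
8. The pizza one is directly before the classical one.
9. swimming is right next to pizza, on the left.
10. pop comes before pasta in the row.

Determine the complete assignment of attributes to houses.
Solution:

House | Vehicle | Food | Music | Sport
--------------------------------------
  1   | van | sushi | jazz | swimming
  2   | sedan | pizza | pop | golf
  3   | truck | pasta | classical | tennis
  4   | coupe | tacos | rock | soccer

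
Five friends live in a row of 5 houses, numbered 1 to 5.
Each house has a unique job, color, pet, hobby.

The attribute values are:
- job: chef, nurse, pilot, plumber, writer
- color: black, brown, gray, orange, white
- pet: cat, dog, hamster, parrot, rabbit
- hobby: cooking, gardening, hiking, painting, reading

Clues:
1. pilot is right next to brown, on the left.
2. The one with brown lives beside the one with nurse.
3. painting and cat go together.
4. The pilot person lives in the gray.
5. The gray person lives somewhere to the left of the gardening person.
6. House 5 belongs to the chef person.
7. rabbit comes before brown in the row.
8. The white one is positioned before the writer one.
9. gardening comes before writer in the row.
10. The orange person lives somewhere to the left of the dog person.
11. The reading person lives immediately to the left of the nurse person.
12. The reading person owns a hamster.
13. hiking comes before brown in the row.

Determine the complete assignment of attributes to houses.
Solution:

House | Job | Color | Pet | Hobby
---------------------------------
  1   | pilot | gray | rabbit | hiking
  2   | plumber | brown | hamster | reading
  3   | nurse | white | parrot | gardening
  4   | writer | orange | cat | painting
  5   | chef | black | dog | cooking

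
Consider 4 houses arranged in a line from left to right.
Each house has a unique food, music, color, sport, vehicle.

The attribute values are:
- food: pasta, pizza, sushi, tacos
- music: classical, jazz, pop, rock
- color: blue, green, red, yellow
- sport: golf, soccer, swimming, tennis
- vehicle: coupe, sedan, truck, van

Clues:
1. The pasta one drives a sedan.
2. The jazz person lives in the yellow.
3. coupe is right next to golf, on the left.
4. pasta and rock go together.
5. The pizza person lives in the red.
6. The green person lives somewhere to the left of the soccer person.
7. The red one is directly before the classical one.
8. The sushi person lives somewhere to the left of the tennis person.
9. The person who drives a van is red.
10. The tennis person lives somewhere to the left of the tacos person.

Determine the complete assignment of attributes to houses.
Solution:

House | Food | Music | Color | Sport | Vehicle
----------------------------------------------
  1   | sushi | jazz | yellow | swimming | coupe
  2   | pasta | rock | green | golf | sedan
  3   | pizza | pop | red | tennis | van
  4   | tacos | classical | blue | soccer | truck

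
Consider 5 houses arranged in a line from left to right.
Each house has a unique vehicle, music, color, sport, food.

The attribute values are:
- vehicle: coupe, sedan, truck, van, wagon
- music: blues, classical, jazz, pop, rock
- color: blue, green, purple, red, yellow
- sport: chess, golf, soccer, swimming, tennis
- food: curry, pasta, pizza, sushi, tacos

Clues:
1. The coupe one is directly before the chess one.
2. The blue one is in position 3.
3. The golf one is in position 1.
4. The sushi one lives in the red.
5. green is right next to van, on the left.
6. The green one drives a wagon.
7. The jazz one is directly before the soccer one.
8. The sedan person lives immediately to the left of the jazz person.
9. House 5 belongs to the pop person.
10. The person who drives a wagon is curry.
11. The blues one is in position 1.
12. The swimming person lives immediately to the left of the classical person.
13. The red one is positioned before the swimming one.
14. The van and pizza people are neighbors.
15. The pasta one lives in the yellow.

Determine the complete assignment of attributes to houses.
Solution:

House | Vehicle | Music | Color | Sport | Food
----------------------------------------------
  1   | sedan | blues | red | golf | sushi
  2   | wagon | jazz | green | swimming | curry
  3   | van | classical | blue | soccer | tacos
  4   | coupe | rock | purple | tennis | pizza
  5   | truck | pop | yellow | chess | pasta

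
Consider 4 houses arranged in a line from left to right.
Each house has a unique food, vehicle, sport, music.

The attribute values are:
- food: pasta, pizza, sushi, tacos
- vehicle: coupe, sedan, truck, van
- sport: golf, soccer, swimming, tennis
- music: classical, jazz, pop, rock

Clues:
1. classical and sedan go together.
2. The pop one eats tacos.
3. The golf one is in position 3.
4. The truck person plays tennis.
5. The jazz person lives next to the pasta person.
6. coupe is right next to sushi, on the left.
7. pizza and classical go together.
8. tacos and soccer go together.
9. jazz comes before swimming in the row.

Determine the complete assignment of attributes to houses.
Solution:

House | Food | Vehicle | Sport | Music
--------------------------------------
  1   | tacos | coupe | soccer | pop
  2   | sushi | truck | tennis | jazz
  3   | pasta | van | golf | rock
  4   | pizza | sedan | swimming | classical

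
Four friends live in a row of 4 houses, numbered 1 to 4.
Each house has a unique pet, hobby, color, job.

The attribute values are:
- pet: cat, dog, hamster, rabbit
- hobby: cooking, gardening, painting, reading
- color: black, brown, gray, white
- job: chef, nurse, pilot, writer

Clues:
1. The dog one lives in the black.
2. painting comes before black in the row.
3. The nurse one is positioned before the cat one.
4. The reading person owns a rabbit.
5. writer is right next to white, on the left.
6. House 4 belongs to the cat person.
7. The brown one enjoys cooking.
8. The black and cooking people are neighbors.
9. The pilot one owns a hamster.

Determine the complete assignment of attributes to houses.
Solution:

House | Pet | Hobby | Color | Job
---------------------------------
  1   | rabbit | reading | gray | writer
  2   | hamster | painting | white | pilot
  3   | dog | gardening | black | nurse
  4   | cat | cooking | brown | chef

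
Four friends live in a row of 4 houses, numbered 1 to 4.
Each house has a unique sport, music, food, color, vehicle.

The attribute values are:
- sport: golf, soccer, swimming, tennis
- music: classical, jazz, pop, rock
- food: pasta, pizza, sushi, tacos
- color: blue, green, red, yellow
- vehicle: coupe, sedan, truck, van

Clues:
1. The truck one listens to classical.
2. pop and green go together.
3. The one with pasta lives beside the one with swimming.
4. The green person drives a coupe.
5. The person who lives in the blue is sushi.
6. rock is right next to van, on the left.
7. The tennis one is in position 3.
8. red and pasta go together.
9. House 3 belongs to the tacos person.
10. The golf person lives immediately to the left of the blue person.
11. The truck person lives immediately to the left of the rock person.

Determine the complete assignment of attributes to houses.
Solution:

House | Sport | Music | Food | Color | Vehicle
----------------------------------------------
  1   | golf | classical | pasta | red | truck
  2   | swimming | rock | sushi | blue | sedan
  3   | tennis | jazz | tacos | yellow | van
  4   | soccer | pop | pizza | green | coupe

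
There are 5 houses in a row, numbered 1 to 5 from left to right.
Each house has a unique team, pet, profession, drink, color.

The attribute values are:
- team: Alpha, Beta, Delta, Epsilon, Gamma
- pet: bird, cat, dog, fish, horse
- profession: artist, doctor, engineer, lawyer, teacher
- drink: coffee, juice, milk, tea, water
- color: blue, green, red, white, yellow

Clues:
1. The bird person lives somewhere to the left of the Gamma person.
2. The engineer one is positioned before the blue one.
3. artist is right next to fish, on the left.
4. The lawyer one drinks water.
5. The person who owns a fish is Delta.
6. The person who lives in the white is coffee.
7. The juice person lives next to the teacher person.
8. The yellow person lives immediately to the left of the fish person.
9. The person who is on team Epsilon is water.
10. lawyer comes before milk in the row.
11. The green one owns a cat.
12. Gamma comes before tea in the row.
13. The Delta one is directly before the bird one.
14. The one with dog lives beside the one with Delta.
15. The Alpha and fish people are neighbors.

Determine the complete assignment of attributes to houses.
Solution:

House | Team | Pet | Profession | Drink | Color
-----------------------------------------------
  1   | Alpha | dog | artist | juice | yellow
  2   | Delta | fish | teacher | coffee | white
  3   | Epsilon | bird | lawyer | water | red
  4   | Gamma | cat | engineer | milk | green
  5   | Beta | horse | doctor | tea | blue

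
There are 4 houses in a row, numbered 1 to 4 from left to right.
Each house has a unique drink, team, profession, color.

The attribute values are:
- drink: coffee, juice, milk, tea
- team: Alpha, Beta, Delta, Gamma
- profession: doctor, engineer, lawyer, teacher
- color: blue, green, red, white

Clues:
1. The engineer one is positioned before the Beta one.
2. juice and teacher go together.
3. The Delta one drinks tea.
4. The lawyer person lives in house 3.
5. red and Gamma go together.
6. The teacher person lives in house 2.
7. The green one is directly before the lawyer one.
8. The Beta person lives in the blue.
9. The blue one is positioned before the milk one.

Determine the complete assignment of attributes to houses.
Solution:

House | Drink | Team | Profession | Color
-----------------------------------------
  1   | tea | Delta | engineer | white
  2   | juice | Alpha | teacher | green
  3   | coffee | Beta | lawyer | blue
  4   | milk | Gamma | doctor | red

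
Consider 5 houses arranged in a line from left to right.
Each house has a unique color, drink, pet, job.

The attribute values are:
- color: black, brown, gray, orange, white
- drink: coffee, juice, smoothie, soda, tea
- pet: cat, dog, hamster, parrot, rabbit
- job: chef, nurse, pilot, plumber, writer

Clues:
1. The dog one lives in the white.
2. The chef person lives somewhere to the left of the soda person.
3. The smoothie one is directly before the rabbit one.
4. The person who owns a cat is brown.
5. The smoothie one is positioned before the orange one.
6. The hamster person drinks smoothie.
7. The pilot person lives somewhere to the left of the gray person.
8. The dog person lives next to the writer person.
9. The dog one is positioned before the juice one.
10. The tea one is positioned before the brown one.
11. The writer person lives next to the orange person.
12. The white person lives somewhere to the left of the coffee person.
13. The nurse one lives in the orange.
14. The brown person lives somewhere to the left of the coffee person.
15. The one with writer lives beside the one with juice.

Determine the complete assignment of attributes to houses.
Solution:

House | Color | Drink | Pet | Job
---------------------------------
  1   | white | tea | dog | chef
  2   | black | smoothie | hamster | writer
  3   | orange | juice | rabbit | nurse
  4   | brown | soda | cat | pilot
  5   | gray | coffee | parrot | plumber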